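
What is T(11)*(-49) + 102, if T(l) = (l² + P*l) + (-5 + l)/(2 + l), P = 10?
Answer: -146115/13 ≈ -11240.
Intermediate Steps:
T(l) = l² + 10*l + (-5 + l)/(2 + l) (T(l) = (l² + 10*l) + (-5 + l)/(2 + l) = l² + 10*l + (-5 + l)/(2 + l))
T(11)*(-49) + 102 = ((-5 + 11³ + 12*11² + 21*11)/(2 + 11))*(-49) + 102 = ((-5 + 1331 + 12*121 + 231)/13)*(-49) + 102 = ((-5 + 1331 + 1452 + 231)/13)*(-49) + 102 = ((1/13)*3009)*(-49) + 102 = (3009/13)*(-49) + 102 = -147441/13 + 102 = -146115/13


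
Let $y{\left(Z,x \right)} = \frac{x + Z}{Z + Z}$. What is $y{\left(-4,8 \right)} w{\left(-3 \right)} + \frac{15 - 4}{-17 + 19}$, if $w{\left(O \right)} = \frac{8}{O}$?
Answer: $\frac{41}{6} \approx 6.8333$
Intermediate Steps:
$y{\left(Z,x \right)} = \frac{Z + x}{2 Z}$
$y{\left(-4,8 \right)} w{\left(-3 \right)} + \frac{15 - 4}{-17 + 19} = \frac{-4 + 8}{2 \left(-4\right)} \frac{8}{-3} + \frac{15 - 4}{-17 + 19} = \frac{1}{2} \left(- \frac{1}{4}\right) 4 \cdot 8 \left(- \frac{1}{3}\right) + \frac{11}{2} = \left(- \frac{1}{2}\right) \left(- \frac{8}{3}\right) + 11 \cdot \frac{1}{2} = \frac{4}{3} + \frac{11}{2} = \frac{41}{6}$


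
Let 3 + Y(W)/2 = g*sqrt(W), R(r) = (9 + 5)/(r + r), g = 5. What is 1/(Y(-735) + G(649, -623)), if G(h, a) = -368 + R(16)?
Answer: -95632/54540529 - 17920*I*sqrt(15)/54540529 ≈ -0.0017534 - 0.0012725*I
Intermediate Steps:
R(r) = 7/r (R(r) = 14/((2*r)) = 14*(1/(2*r)) = 7/r)
G(h, a) = -5881/16 (G(h, a) = -368 + 7/16 = -5881/16)
Y(W) = -6 + 10*sqrt(W) (Y(W) = -6 + 2*(5*sqrt(W)) = -6 + 10*sqrt(W))
1/(Y(-735) + G(649, -623)) = 1/((-6 + 10*sqrt(-735)) - 5881/16) = 1/((-6 + 10*(7*I*sqrt(15))) - 5881/16) = 1/((-6 + 70*I*sqrt(15)) - 5881/16) = 1/(-5977/16 + 70*I*sqrt(15))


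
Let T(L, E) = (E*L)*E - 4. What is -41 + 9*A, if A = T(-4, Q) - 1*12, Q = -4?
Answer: -761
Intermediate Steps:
T(L, E) = -4 + L*E² (T(L, E) = L*E² - 4 = -4 + L*E²)
A = -80 (A = (-4 - 4*(-4)²) - 1*12 = (-4 - 4*16) - 12 = (-4 - 64) - 12 = -68 - 12 = -80)
-41 + 9*A = -41 + 9*(-80) = -41 - 720 = -761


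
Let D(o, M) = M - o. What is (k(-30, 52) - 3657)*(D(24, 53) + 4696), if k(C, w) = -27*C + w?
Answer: -13206375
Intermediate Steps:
k(C, w) = w - 27*C
(k(-30, 52) - 3657)*(D(24, 53) + 4696) = ((52 - 27*(-30)) - 3657)*((53 - 1*24) + 4696) = ((52 + 810) - 3657)*((53 - 24) + 4696) = (862 - 3657)*(29 + 4696) = -2795*4725 = -13206375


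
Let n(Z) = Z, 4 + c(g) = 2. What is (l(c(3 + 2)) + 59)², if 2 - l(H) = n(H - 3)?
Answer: 4356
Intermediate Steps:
c(g) = -2 (c(g) = -4 + 2 = -2)
l(H) = 5 - H (l(H) = 2 - (H - 3) = 2 - (-3 + H) = 2 + (3 - H) = 5 - H)
(l(c(3 + 2)) + 59)² = ((5 - 1*(-2)) + 59)² = ((5 + 2) + 59)² = (7 + 59)² = 66² = 4356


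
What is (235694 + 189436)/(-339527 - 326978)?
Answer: -85026/133301 ≈ -0.63785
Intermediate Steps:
(235694 + 189436)/(-339527 - 326978) = 425130/(-666505) = 425130*(-1/666505) = -85026/133301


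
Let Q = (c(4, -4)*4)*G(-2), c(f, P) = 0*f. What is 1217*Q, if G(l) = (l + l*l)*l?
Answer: 0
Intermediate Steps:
G(l) = l*(l + l**2) (G(l) = (l + l**2)*l = l*(l + l**2))
c(f, P) = 0
Q = 0 (Q = (0*4)*((-2)**2*(1 - 2)) = 0*(4*(-1)) = 0*(-4) = 0)
1217*Q = 1217*0 = 0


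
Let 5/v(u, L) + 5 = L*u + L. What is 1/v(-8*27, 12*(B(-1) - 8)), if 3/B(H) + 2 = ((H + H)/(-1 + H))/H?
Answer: 4643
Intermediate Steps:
B(H) = 3/(-2 + 2/(-1 + H)) (B(H) = 3/(-2 + ((H + H)/(-1 + H))/H) = 3/(-2 + ((2*H)/(-1 + H))/H) = 3/(-2 + (2*H/(-1 + H))/H) = 3/(-2 + 2/(-1 + H)))
v(u, L) = 5/(-5 + L + L*u) (v(u, L) = 5/(-5 + (L*u + L)) = 5/(-5 + (L + L*u)) = 5/(-5 + L + L*u))
1/v(-8*27, 12*(B(-1) - 8)) = 1/(5/(-5 + 12*(3*(1 - 1*(-1))/(2*(-2 - 1)) - 8) + (12*(3*(1 - 1*(-1))/(2*(-2 - 1)) - 8))*(-8*27))) = 1/(5/(-5 + 12*((3/2)*(1 + 1)/(-3) - 8) + (12*((3/2)*(1 + 1)/(-3) - 8))*(-216))) = 1/(5/(-5 + 12*((3/2)*(-⅓)*2 - 8) + (12*((3/2)*(-⅓)*2 - 8))*(-216))) = 1/(5/(-5 + 12*(-1 - 8) + (12*(-1 - 8))*(-216))) = 1/(5/(-5 + 12*(-9) + (12*(-9))*(-216))) = 1/(5/(-5 - 108 - 108*(-216))) = 1/(5/(-5 - 108 + 23328)) = 1/(5/23215) = 1/(5*(1/23215)) = 1/(1/4643) = 4643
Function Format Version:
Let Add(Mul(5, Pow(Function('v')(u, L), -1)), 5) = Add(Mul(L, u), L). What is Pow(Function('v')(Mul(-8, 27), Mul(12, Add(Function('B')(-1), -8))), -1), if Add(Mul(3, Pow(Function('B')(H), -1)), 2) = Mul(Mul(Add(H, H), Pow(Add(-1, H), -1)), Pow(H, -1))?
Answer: 4643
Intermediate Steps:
Function('B')(H) = Mul(3, Pow(Add(-2, Mul(2, Pow(Add(-1, H), -1))), -1)) (Function('B')(H) = Mul(3, Pow(Add(-2, Mul(Mul(Add(H, H), Pow(Add(-1, H), -1)), Pow(H, -1))), -1)) = Mul(3, Pow(Add(-2, Mul(Mul(Mul(2, H), Pow(Add(-1, H), -1)), Pow(H, -1))), -1)) = Mul(3, Pow(Add(-2, Mul(Mul(2, H, Pow(Add(-1, H), -1)), Pow(H, -1))), -1)) = Mul(3, Pow(Add(-2, Mul(2, Pow(Add(-1, H), -1))), -1)))
Function('v')(u, L) = Mul(5, Pow(Add(-5, L, Mul(L, u)), -1)) (Function('v')(u, L) = Mul(5, Pow(Add(-5, Add(Mul(L, u), L)), -1)) = Mul(5, Pow(Add(-5, Add(L, Mul(L, u))), -1)) = Mul(5, Pow(Add(-5, L, Mul(L, u)), -1)))
Pow(Function('v')(Mul(-8, 27), Mul(12, Add(Function('B')(-1), -8))), -1) = Pow(Mul(5, Pow(Add(-5, Mul(12, Add(Mul(Rational(3, 2), Pow(Add(-2, -1), -1), Add(1, Mul(-1, -1))), -8)), Mul(Mul(12, Add(Mul(Rational(3, 2), Pow(Add(-2, -1), -1), Add(1, Mul(-1, -1))), -8)), Mul(-8, 27))), -1)), -1) = Pow(Mul(5, Pow(Add(-5, Mul(12, Add(Mul(Rational(3, 2), Pow(-3, -1), Add(1, 1)), -8)), Mul(Mul(12, Add(Mul(Rational(3, 2), Pow(-3, -1), Add(1, 1)), -8)), -216)), -1)), -1) = Pow(Mul(5, Pow(Add(-5, Mul(12, Add(Mul(Rational(3, 2), Rational(-1, 3), 2), -8)), Mul(Mul(12, Add(Mul(Rational(3, 2), Rational(-1, 3), 2), -8)), -216)), -1)), -1) = Pow(Mul(5, Pow(Add(-5, Mul(12, Add(-1, -8)), Mul(Mul(12, Add(-1, -8)), -216)), -1)), -1) = Pow(Mul(5, Pow(Add(-5, Mul(12, -9), Mul(Mul(12, -9), -216)), -1)), -1) = Pow(Mul(5, Pow(Add(-5, -108, Mul(-108, -216)), -1)), -1) = Pow(Mul(5, Pow(Add(-5, -108, 23328), -1)), -1) = Pow(Mul(5, Pow(23215, -1)), -1) = Pow(Mul(5, Rational(1, 23215)), -1) = Pow(Rational(1, 4643), -1) = 4643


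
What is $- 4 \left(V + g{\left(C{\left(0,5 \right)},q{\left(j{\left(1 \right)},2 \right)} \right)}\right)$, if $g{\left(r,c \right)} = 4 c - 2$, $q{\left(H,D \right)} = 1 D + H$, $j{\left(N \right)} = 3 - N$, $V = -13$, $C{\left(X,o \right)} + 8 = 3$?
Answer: $-4$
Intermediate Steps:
$C{\left(X,o \right)} = -5$ ($C{\left(X,o \right)} = -8 + 3 = -5$)
$q{\left(H,D \right)} = D + H$
$g{\left(r,c \right)} = -2 + 4 c$
$- 4 \left(V + g{\left(C{\left(0,5 \right)},q{\left(j{\left(1 \right)},2 \right)} \right)}\right) = - 4 \left(-13 - \left(2 - 4 \left(2 + \left(3 - 1\right)\right)\right)\right) = - 4 \left(-13 - \left(2 - 4 \left(2 + 2\right)\right)\right) = - 4 \left(-13 + \left(-2 + 4 \cdot 4\right)\right) = - 4 \left(-13 + \left(-2 + 16\right)\right) = - 4 \left(-13 + 14\right) = \left(-4\right) 1 = -4$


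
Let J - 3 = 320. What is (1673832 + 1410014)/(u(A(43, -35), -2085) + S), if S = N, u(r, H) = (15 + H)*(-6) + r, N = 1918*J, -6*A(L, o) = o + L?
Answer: 4625769/947899 ≈ 4.8800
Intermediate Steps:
J = 323 (J = 3 + 320 = 323)
A(L, o) = -L/6 - o/6 (A(L, o) = -(o + L)/6 = -(L + o)/6 = -L/6 - o/6)
N = 619514 (N = 1918*323 = 619514)
u(r, H) = -90 + r - 6*H (u(r, H) = (-90 - 6*H) + r = -90 + r - 6*H)
S = 619514
(1673832 + 1410014)/(u(A(43, -35), -2085) + S) = (1673832 + 1410014)/((-90 + (-⅙*43 - ⅙*(-35)) - 6*(-2085)) + 619514) = 3083846/((-90 + (-43/6 + 35/6) + 12510) + 619514) = 3083846/((-90 - 4/3 + 12510) + 619514) = 3083846/(37256/3 + 619514) = 3083846/(1895798/3) = 3083846*(3/1895798) = 4625769/947899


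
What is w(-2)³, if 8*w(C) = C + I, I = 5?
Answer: 27/512 ≈ 0.052734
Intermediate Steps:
w(C) = 5/8 + C/8 (w(C) = (C + 5)/8 = (5 + C)/8 = 5/8 + C/8)
w(-2)³ = (5/8 + (⅛)*(-2))³ = (5/8 - ¼)³ = (3/8)³ = 27/512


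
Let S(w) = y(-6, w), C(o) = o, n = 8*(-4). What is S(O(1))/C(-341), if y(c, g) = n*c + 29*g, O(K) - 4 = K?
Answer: -337/341 ≈ -0.98827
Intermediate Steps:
O(K) = 4 + K
n = -32
y(c, g) = -32*c + 29*g
S(w) = 192 + 29*w (S(w) = -32*(-6) + 29*w = 192 + 29*w)
S(O(1))/C(-341) = (192 + 29*(4 + 1))/(-341) = (192 + 29*5)*(-1/341) = (192 + 145)*(-1/341) = 337*(-1/341) = -337/341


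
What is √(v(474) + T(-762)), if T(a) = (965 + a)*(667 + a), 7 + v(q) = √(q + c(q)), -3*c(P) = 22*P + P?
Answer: √(-19292 + 2*I*√790) ≈ 0.202 + 138.9*I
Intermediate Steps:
c(P) = -23*P/3 (c(P) = -(22*P + P)/3 = -23*P/3)
v(q) = -7 + 2*√15*√(-q)/3 (v(q) = -7 + √(q - 23*q/3) = -7 + √(-20*q/3) = -7 + 2*√15*√(-q)/3)
T(a) = (667 + a)*(965 + a)
√(v(474) + T(-762)) = √((-7 + 2*√15*√(-1*474)/3) + (643655 + (-762)² + 1632*(-762))) = √((-7 + 2*√15*√(-474)/3) + (643655 + 580644 - 1243584)) = √((-7 + 2*√15*(I*√474)/3) - 19285) = √((-7 + 2*I*√790) - 19285) = √(-19292 + 2*I*√790)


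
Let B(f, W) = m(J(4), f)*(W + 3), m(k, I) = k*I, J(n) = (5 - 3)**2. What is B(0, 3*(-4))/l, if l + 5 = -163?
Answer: 0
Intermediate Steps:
l = -168 (l = -5 - 163 = -168)
J(n) = 4 (J(n) = 2**2 = 4)
m(k, I) = I*k
B(f, W) = 4*f*(3 + W) (B(f, W) = (f*4)*(W + 3) = (4*f)*(3 + W) = 4*f*(3 + W))
B(0, 3*(-4))/l = (4*0*(3 + 3*(-4)))/(-168) = (4*0*(3 - 12))*(-1/168) = (4*0*(-9))*(-1/168) = 0*(-1/168) = 0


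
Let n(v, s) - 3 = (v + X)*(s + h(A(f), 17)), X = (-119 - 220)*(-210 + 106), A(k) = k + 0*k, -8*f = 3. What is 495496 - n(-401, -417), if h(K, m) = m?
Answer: 14437493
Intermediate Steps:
f = -3/8 (f = -⅛*3 = -3/8 ≈ -0.37500)
A(k) = k (A(k) = k + 0 = k)
X = 35256 (X = -339*(-104) = 35256)
n(v, s) = 3 + (17 + s)*(35256 + v) (n(v, s) = 3 + (v + 35256)*(s + 17) = 3 + (35256 + v)*(17 + s) = 3 + (17 + s)*(35256 + v))
495496 - n(-401, -417) = 495496 - (599355 + 17*(-401) + 35256*(-417) - 417*(-401)) = 495496 - (599355 - 6817 - 14701752 + 167217) = 495496 - 1*(-13941997) = 495496 + 13941997 = 14437493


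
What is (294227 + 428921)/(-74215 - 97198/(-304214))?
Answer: -54997936418/5644286203 ≈ -9.7440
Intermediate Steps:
(294227 + 428921)/(-74215 - 97198/(-304214)) = 723148/(-74215 - 97198*(-1/304214)) = 723148/(-74215 + 48599/152107) = 723148/(-11288572406/152107) = 723148*(-152107/11288572406) = -54997936418/5644286203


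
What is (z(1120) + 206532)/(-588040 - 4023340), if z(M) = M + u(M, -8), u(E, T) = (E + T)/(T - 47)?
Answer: -2854937/63406475 ≈ -0.045026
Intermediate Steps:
u(E, T) = (E + T)/(-47 + T)
z(M) = 8/55 + 54*M/55 (z(M) = M + (M - 8)/(-47 - 8) = M + (-8 + M)/(-55) = M - (-8 + M)/55 = M + (8/55 - M/55) = 8/55 + 54*M/55)
(z(1120) + 206532)/(-588040 - 4023340) = ((8/55 + (54/55)*1120) + 206532)/(-588040 - 4023340) = ((8/55 + 12096/11) + 206532)/(-4611380) = (60488/55 + 206532)*(-1/4611380) = (11419748/55)*(-1/4611380) = -2854937/63406475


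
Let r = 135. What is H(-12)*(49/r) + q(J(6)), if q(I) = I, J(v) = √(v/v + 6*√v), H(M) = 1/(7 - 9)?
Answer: -49/270 + √(1 + 6*√6) ≈ 3.7805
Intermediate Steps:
H(M) = -½ (H(M) = 1/(-2) = -½)
J(v) = √(1 + 6*√v)
H(-12)*(49/r) + q(J(6)) = -49/(2*135) + √(1 + 6*√6) = -½*49/135 + √(1 + 6*√6) = -49/270 + √(1 + 6*√6)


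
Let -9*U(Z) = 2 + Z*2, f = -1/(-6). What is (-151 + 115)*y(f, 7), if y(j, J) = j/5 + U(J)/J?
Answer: 278/35 ≈ 7.9429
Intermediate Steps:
f = ⅙ (f = -1*(-⅙) = ⅙ ≈ 0.16667)
U(Z) = -2/9 - 2*Z/9 (U(Z) = -(2 + Z*2)/9 = -(2 + 2*Z)/9 = -2/9 - 2*Z/9)
y(j, J) = j/5 + (-2/9 - 2*J/9)/J
(-151 + 115)*y(f, 7) = (-151 + 115)*(-2/9 - 2/9/7 + (⅕)*(⅙)) = -36*(-2/9 - 2/9*⅐ + 1/30) = -36*(-2/9 - 2/63 + 1/30) = -36*(-139/630) = 278/35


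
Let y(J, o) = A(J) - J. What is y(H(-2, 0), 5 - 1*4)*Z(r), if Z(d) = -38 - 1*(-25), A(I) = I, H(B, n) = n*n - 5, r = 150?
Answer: 0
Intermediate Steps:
H(B, n) = -5 + n² (H(B, n) = n² - 5 = -5 + n²)
y(J, o) = 0 (y(J, o) = J - J = 0)
Z(d) = -13 (Z(d) = -38 + 25 = -13)
y(H(-2, 0), 5 - 1*4)*Z(r) = 0*(-13) = 0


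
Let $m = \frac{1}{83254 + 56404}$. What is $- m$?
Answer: $- \frac{1}{139658} \approx -7.1603 \cdot 10^{-6}$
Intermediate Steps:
$m = \frac{1}{139658} \approx 7.1603 \cdot 10^{-6}$
$- m = \left(-1\right) \frac{1}{139658} = - \frac{1}{139658}$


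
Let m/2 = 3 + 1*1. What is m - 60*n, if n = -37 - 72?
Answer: 6548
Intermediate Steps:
m = 8 (m = 2*(3 + 1*1) = 2*(3 + 1) = 2*4 = 8)
n = -109
m - 60*n = 8 - 60*(-109) = 8 + 6540 = 6548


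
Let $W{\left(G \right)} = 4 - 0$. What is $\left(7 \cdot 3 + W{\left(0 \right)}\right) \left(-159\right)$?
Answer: $-3975$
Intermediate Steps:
$W{\left(G \right)} = 4$ ($W{\left(G \right)} = 4 + 0 = 4$)
$\left(7 \cdot 3 + W{\left(0 \right)}\right) \left(-159\right) = \left(7 \cdot 3 + 4\right) \left(-159\right) = \left(21 + 4\right) \left(-159\right) = 25 \left(-159\right) = -3975$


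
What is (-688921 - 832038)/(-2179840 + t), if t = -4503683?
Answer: 138269/607593 ≈ 0.22757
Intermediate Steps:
(-688921 - 832038)/(-2179840 + t) = (-688921 - 832038)/(-2179840 - 4503683) = -1520959/(-6683523) = -1520959*(-1/6683523) = 138269/607593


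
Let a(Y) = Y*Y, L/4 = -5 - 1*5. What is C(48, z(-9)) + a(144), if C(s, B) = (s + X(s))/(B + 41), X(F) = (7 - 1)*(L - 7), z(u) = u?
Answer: 331659/16 ≈ 20729.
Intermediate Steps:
L = -40 (L = 4*(-5 - 1*5) = 4*(-5 - 5) = 4*(-10) = -40)
a(Y) = Y²
X(F) = -282 (X(F) = (7 - 1)*(-40 - 7) = 6*(-47) = -282)
C(s, B) = (-282 + s)/(41 + B) (C(s, B) = (s - 282)/(B + 41) = (-282 + s)/(41 + B))
C(48, z(-9)) + a(144) = (-282 + 48)/(41 - 9) + 144² = -234/32 + 20736 = (1/32)*(-234) + 20736 = -117/16 + 20736 = 331659/16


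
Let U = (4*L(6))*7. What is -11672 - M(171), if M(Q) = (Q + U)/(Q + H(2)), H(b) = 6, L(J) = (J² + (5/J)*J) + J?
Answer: -2067431/177 ≈ -11680.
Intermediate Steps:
L(J) = 5 + J + J² (L(J) = (J² + 5) + J = (5 + J²) + J = 5 + J + J²)
U = 1316 (U = (4*(5 + 6 + 6²))*7 = (4*(5 + 6 + 36))*7 = (4*47)*7 = 188*7 = 1316)
M(Q) = (1316 + Q)/(6 + Q) (M(Q) = (Q + 1316)/(Q + 6) = (1316 + Q)/(6 + Q))
-11672 - M(171) = -11672 - (1316 + 171)/(6 + 171) = -11672 - 1487/177 = -2067431/177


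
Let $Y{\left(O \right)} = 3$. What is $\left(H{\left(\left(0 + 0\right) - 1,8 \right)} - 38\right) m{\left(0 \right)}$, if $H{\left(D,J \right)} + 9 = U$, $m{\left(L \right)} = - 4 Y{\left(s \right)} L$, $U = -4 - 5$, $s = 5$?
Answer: $0$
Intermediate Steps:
$U = -9$ ($U = -4 - 5 = -9$)
$m{\left(L \right)} = - 12 L$ ($m{\left(L \right)} = \left(-4\right) 3 L = - 12 L$)
$H{\left(D,J \right)} = -18$ ($H{\left(D,J \right)} = -9 - 9 = -18$)
$\left(H{\left(\left(0 + 0\right) - 1,8 \right)} - 38\right) m{\left(0 \right)} = \left(-18 - 38\right) \left(\left(-12\right) 0\right) = \left(-56\right) 0 = 0$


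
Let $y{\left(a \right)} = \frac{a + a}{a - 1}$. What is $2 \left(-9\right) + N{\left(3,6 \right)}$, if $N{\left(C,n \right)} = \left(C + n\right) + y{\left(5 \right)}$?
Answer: $- \frac{13}{2} \approx -6.5$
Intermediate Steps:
$y{\left(a \right)} = \frac{2 a}{-1 + a}$
$N{\left(C,n \right)} = \frac{5}{2} + C + n$ ($N{\left(C,n \right)} = \left(C + n\right) + 2 \cdot 5 \frac{1}{-1 + 5} = \left(C + n\right) + 2 \cdot 5 \cdot \frac{1}{4} = \left(C + n\right) + \frac{5}{2} = \frac{5}{2} + C + n$)
$2 \left(-9\right) + N{\left(3,6 \right)} = 2 \left(-9\right) + \left(\frac{5}{2} + 3 + 6\right) = -18 + \frac{23}{2} = - \frac{13}{2}$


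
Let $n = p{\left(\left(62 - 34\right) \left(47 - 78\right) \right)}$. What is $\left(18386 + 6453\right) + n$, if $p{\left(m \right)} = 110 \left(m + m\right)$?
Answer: $-166121$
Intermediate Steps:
$p{\left(m \right)} = 220 m$ ($p{\left(m \right)} = 110 \cdot 2 m = 220 m$)
$n = -190960$ ($n = 220 \left(62 - 34\right) \left(47 - 78\right) = 220 \cdot 28 \left(-31\right) = 220 \left(-868\right) = -190960$)
$\left(18386 + 6453\right) + n = \left(18386 + 6453\right) - 190960 = 24839 - 190960 = -166121$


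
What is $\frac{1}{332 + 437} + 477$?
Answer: $\frac{366814}{769} \approx 477.0$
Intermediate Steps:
$\frac{1}{332 + 437} + 477 = \frac{1}{769} + 477 = \frac{366814}{769}$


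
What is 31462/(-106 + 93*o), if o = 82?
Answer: 15731/3760 ≈ 4.1838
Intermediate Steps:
31462/(-106 + 93*o) = 31462/(-106 + 93*82) = 31462/(-106 + 7626) = 31462/7520 = 31462*(1/7520) = 15731/3760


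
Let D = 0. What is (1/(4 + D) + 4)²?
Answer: 289/16 ≈ 18.063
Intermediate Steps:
(1/(4 + D) + 4)² = (1/(4 + 0) + 4)² = (1/4 + 4)² = (¼ + 4)² = (17/4)² = 289/16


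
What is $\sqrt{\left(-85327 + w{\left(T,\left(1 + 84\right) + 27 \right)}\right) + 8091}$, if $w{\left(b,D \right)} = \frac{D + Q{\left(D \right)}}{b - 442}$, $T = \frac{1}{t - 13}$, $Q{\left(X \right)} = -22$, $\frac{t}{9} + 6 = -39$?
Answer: $\frac{2 i \sqrt{659117330626726}}{184757} \approx 277.91 i$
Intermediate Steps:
$t = -405$ ($t = -54 + 9 \left(-39\right) = -54 - 351 = -405$)
$T = - \frac{1}{418}$ ($T = \frac{1}{-405 - 13} = \frac{1}{-418} = - \frac{1}{418} \approx -0.0023923$)
$w{\left(b,D \right)} = \frac{-22 + D}{-442 + b}$ ($w{\left(b,D \right)} = \frac{D - 22}{b - 442} = \frac{-22 + D}{-442 + b}$)
$\sqrt{\left(-85327 + w{\left(T,\left(1 + 84\right) + 27 \right)}\right) + 8091} = \sqrt{\left(-85327 + \frac{-22 + \left(\left(1 + 84\right) + 27\right)}{-442 - \frac{1}{418}}\right) + 8091} = \sqrt{\left(-85327 + \frac{-22 + \left(85 + 27\right)}{- \frac{184757}{418}}\right) + 8091} = \sqrt{\left(-85327 - \frac{418 \left(-22 + 112\right)}{184757}\right) + 8091} = \sqrt{\left(-85327 - \frac{37620}{184757}\right) + 8091} = \sqrt{- \frac{15764798159}{184757} + 8091} = \sqrt{- \frac{14269929272}{184757}} = \frac{2 i \sqrt{659117330626726}}{184757}$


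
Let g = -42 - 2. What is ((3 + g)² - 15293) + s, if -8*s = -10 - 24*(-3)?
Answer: -54479/4 ≈ -13620.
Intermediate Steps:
s = -31/4 (s = -(-10 - 24*(-3))/8 = -(-10 + 72)/8 = -⅛*62 = -31/4 ≈ -7.7500)
g = -44
((3 + g)² - 15293) + s = ((3 - 44)² - 15293) - 31/4 = ((-41)² - 15293) - 31/4 = (1681 - 15293) - 31/4 = -13612 - 31/4 = -54479/4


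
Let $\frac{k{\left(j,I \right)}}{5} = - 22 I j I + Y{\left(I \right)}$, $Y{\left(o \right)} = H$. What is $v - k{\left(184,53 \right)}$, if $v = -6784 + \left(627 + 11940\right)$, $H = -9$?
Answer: $56859988$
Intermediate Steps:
$Y{\left(o \right)} = -9$
$k{\left(j,I \right)} = -45 - 110 j I^{2}$ ($k{\left(j,I \right)} = 5 \left(- 22 I j I - 9\right) = 5 \left(- 22 j I^{2} - 9\right) = 5 \left(-9 - 22 j I^{2}\right) = -45 - 110 j I^{2}$)
$v = 5783$ ($v = -6784 + 12567 = 5783$)
$v - k{\left(184,53 \right)} = 5783 - \left(-45 - 20240 \cdot 53^{2}\right) = 5783 - \left(-45 - 20240 \cdot 2809\right) = 5783 - \left(-45 - 56854160\right) = 5783 - -56854205 = 5783 + 56854205 = 56859988$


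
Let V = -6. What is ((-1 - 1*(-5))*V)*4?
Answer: -96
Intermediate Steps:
((-1 - 1*(-5))*V)*4 = ((-1 - 1*(-5))*(-6))*4 = ((-1 + 5)*(-6))*4 = (4*(-6))*4 = -24*4 = -96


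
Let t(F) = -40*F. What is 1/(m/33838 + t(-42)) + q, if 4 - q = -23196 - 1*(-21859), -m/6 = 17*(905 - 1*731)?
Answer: 38104593605/28415046 ≈ 1341.0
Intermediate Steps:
m = -17748 (m = -102*(905 - 1*731) = -102*(905 - 731) = -102*174 = -6*2958 = -17748)
q = 1341 (q = 4 - (-23196 - 1*(-21859)) = 4 - (-23196 + 21859) = 4 - 1*(-1337) = 4 + 1337 = 1341)
1/(m/33838 + t(-42)) + q = 1/(-17748/33838 - 40*(-42)) + 1341 = 1/(-17748*1/33838 + 1680) + 1341 = 1/(-8874/16919 + 1680) + 1341 = 1/(28415046/16919) + 1341 = 16919/28415046 + 1341 = 38104593605/28415046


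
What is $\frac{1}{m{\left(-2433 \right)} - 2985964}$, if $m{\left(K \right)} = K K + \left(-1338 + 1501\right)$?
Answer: $\frac{1}{2933688} \approx 3.4087 \cdot 10^{-7}$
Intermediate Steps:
$m{\left(K \right)} = 163 + K^{2}$ ($m{\left(K \right)} = K^{2} + 163 = 163 + K^{2}$)
$\frac{1}{m{\left(-2433 \right)} - 2985964} = \frac{1}{\left(163 + \left(-2433\right)^{2}\right) - 2985964} = \frac{1}{\left(163 + 5919489\right) - 2985964} = \frac{1}{5919652 - 2985964} = \frac{1}{2933688}$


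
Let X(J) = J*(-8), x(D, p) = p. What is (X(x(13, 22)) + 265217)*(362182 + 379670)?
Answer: 196621195932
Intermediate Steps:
X(J) = -8*J
(X(x(13, 22)) + 265217)*(362182 + 379670) = (-8*22 + 265217)*(362182 + 379670) = (-176 + 265217)*741852 = 265041*741852 = 196621195932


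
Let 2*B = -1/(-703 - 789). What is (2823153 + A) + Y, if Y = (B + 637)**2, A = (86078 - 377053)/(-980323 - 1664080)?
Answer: 76029634911936986147/23546441279168 ≈ 3.2289e+6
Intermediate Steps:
A = 290975/2644403 (A = -290975/(-2644403) = -290975*(-1/2644403) = 290975/2644403 ≈ 0.11003)
B = 1/2984 (B = (-1/(-703 - 789))/2 = (-1/(-1492))/2 = (-1*(-1/1492))/2 = (1/2)*(1/1492) = 1/2984 ≈ 0.00033512)
Y = 3613074854481/8904256 (Y = (1/2984 + 637)**2 = (1900809/2984)**2 = 3613074854481/8904256 ≈ 4.0577e+5)
(2823153 + A) + Y = (2823153 + 290975/2644403) + 3613074854481/8904256 = 7465554553634/2644403 + 3613074854481/8904256 = 76029634911936986147/23546441279168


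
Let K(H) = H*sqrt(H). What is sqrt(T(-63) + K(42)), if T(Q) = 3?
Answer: sqrt(3 + 42*sqrt(42)) ≈ 16.589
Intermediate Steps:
K(H) = H**(3/2)
sqrt(T(-63) + K(42)) = sqrt(3 + 42**(3/2)) = sqrt(3 + 42*sqrt(42))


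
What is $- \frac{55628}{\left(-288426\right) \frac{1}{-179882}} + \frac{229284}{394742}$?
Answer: $- \frac{18631651776754}{537046491} \approx -34693.0$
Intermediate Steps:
$- \frac{55628}{\left(-288426\right) \frac{1}{-179882}} + \frac{229284}{394742} = - \frac{55628}{\left(-288426\right) \left(- \frac{1}{179882}\right)} + 229284 \cdot \frac{1}{394742} = - \frac{55628}{\frac{2721}{1697}} + \frac{114642}{197371} = \left(-55628\right) \frac{1697}{2721} + \frac{114642}{197371} = - \frac{94400716}{2721} + \frac{114642}{197371} = - \frac{18631651776754}{537046491}$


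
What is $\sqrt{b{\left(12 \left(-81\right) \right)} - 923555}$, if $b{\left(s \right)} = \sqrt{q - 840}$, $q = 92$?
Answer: $\sqrt{-923555 + 2 i \sqrt{187}} \approx 0.01 + 961.02 i$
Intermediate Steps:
$b{\left(s \right)} = 2 i \sqrt{187}$ ($b{\left(s \right)} = \sqrt{92 - 840} = \sqrt{-748} = 2 i \sqrt{187}$)
$\sqrt{b{\left(12 \left(-81\right) \right)} - 923555} = \sqrt{2 i \sqrt{187} - 923555} = \sqrt{-923555 + 2 i \sqrt{187}}$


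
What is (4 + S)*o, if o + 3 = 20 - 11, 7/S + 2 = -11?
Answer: 270/13 ≈ 20.769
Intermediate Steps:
S = -7/13 (S = 7/(-2 - 11) = 7/(-13) = 7*(-1/13) = -7/13 ≈ -0.53846)
o = 6 (o = -3 + (20 - 11) = -3 + 9 = 6)
(4 + S)*o = (4 - 7/13)*6 = (45/13)*6 = 270/13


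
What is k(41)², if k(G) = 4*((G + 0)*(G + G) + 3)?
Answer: 181171600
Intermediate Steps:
k(G) = 12 + 8*G² (k(G) = 4*(G*(2*G) + 3) = 4*(2*G² + 3) = 4*(3 + 2*G²) = 12 + 8*G²)
k(41)² = (12 + 8*41²)² = (12 + 8*1681)² = (12 + 13448)² = 13460² = 181171600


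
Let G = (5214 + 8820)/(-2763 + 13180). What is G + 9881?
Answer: 102944411/10417 ≈ 9882.3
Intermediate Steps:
G = 14034/10417 ≈ 1.3472
G + 9881 = 14034/10417 + 9881 = 102944411/10417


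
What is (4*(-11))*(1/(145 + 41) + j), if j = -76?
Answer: 310970/93 ≈ 3343.8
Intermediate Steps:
(4*(-11))*(1/(145 + 41) + j) = (4*(-11))*(1/(145 + 41) - 76) = -44*(1/186 - 76) = -44*(-14135/186) = 310970/93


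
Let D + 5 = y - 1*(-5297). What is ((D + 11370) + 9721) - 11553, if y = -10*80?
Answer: 14030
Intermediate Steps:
y = -800
D = 4492 (D = -5 + (-800 - 1*(-5297)) = -5 + (-800 + 5297) = -5 + 4497 = 4492)
((D + 11370) + 9721) - 11553 = ((4492 + 11370) + 9721) - 11553 = (15862 + 9721) - 11553 = 25583 - 11553 = 14030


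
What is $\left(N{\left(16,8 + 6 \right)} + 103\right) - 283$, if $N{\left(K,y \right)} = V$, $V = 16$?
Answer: $-164$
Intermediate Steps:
$N{\left(K,y \right)} = 16$
$\left(N{\left(16,8 + 6 \right)} + 103\right) - 283 = \left(16 + 103\right) - 283 = 119 - 283 = -164$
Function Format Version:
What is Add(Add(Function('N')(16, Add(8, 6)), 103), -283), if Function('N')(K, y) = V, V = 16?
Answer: -164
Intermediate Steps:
Function('N')(K, y) = 16
Add(Add(Function('N')(16, Add(8, 6)), 103), -283) = Add(Add(16, 103), -283) = Add(119, -283) = -164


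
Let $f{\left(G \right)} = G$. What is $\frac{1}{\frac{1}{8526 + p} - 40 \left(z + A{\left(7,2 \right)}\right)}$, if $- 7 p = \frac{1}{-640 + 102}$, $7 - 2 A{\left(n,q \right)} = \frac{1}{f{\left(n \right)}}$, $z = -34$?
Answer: $\frac{224762419}{274852355882} \approx 0.00081776$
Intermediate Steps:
$A{\left(n,q \right)} = \frac{7}{2} - \frac{1}{2 n}$
$p = \frac{1}{3766}$ ($p = - \frac{1}{7 \left(-640 + 102\right)} = - \frac{1}{7 \left(-538\right)} = \left(- \frac{1}{7}\right) \left(- \frac{1}{538}\right) = \frac{1}{3766} \approx 0.00026553$)
$\frac{1}{\frac{1}{8526 + p} - 40 \left(z + A{\left(7,2 \right)}\right)} = \frac{1}{\frac{1}{8526 + \frac{1}{3766}} - 40 \left(-34 + \frac{-1 + 7 \cdot 7}{2 \cdot 7}\right)} = \frac{1}{\frac{1}{\frac{32108917}{3766}} - 40 \left(-34 + \frac{1}{2} \cdot \frac{1}{7} \left(-1 + 49\right)\right)} = \frac{1}{\frac{3766}{32108917} - 40 \left(-34 + \frac{1}{2} \cdot \frac{1}{7} \cdot 48\right)} = \frac{1}{\frac{3766}{32108917} - 40 \left(-34 + \frac{24}{7}\right)} = \frac{1}{\frac{3766}{32108917} - - \frac{8560}{7}} = \frac{1}{\frac{3766}{32108917} + \frac{8560}{7}} = \frac{1}{\frac{274852355882}{224762419}} = \frac{224762419}{274852355882}$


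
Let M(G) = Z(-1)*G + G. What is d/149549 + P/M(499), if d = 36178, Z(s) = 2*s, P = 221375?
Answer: -33088357053/74624951 ≈ -443.40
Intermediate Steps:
M(G) = -G (M(G) = (2*(-1))*G + G = -2*G + G = -G)
d/149549 + P/M(499) = 36178/149549 + 221375/((-1*499)) = 36178*(1/149549) + 221375/(-499) = 36178/149549 + 221375*(-1/499) = 36178/149549 - 221375/499 = -33088357053/74624951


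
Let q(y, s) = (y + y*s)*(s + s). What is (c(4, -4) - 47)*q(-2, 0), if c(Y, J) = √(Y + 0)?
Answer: 0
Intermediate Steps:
c(Y, J) = √Y
q(y, s) = 2*s*(y + s*y) (q(y, s) = (y + s*y)*(2*s) = 2*s*(y + s*y))
(c(4, -4) - 47)*q(-2, 0) = (√4 - 47)*(2*0*(-2)*(1 + 0)) = (2 - 47)*(2*0*(-2)*1) = -45*0 = 0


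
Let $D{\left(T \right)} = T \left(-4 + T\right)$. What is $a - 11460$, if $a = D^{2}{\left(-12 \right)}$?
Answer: $25404$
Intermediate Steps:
$a = 36864$ ($a = \left(- 12 \left(-4 - 12\right)\right)^{2} = \left(\left(-12\right) \left(-16\right)\right)^{2} = 192^{2} = 36864$)
$a - 11460 = 36864 - 11460 = 25404$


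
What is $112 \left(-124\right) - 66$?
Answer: $-13954$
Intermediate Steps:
$112 \left(-124\right) - 66 = -13888 - 66 = -13954$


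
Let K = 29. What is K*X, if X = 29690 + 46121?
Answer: 2198519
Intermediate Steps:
X = 75811
K*X = 29*75811 = 2198519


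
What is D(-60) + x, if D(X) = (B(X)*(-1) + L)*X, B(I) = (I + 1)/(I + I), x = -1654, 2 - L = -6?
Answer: -4209/2 ≈ -2104.5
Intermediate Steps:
L = 8 (L = 2 - 1*(-6) = 2 + 6 = 8)
B(I) = (1 + I)/(2*I) (B(I) = (1 + I)/((2*I)) = (1 + I)*(1/(2*I)) = (1 + I)/(2*I))
D(X) = X*(8 - (1 + X)/(2*X)) (D(X) = (((1 + X)/(2*X))*(-1) + 8)*X = (-(1 + X)/(2*X) + 8)*X = (8 - (1 + X)/(2*X))*X = X*(8 - (1 + X)/(2*X)))
D(-60) + x = (-1/2 + (15/2)*(-60)) - 1654 = (-1/2 - 450) - 1654 = -901/2 - 1654 = -4209/2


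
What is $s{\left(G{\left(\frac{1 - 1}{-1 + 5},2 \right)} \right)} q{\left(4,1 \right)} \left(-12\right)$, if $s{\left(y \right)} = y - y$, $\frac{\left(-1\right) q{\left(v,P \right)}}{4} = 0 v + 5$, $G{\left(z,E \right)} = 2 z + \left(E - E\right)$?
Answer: $0$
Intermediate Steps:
$G{\left(z,E \right)} = 2 z$ ($G{\left(z,E \right)} = 2 z + 0 = 2 z$)
$q{\left(v,P \right)} = -20$ ($q{\left(v,P \right)} = - 4 \left(0 v + 5\right) = - 4 \left(0 + 5\right) = \left(-4\right) 5 = -20$)
$s{\left(y \right)} = 0$
$s{\left(G{\left(\frac{1 - 1}{-1 + 5},2 \right)} \right)} q{\left(4,1 \right)} \left(-12\right) = 0 \left(-20\right) \left(-12\right) = 0 \left(-12\right) = 0$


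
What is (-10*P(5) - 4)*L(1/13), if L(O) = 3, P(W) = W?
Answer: -162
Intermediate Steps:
(-10*P(5) - 4)*L(1/13) = (-10*5 - 4)*3 = (-50 - 4)*3 = -54*3 = -162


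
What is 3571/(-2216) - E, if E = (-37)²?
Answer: -3037275/2216 ≈ -1370.6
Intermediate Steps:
E = 1369
3571/(-2216) - E = 3571/(-2216) - 1*1369 = 3571*(-1/2216) - 1369 = -3571/2216 - 1369 = -3037275/2216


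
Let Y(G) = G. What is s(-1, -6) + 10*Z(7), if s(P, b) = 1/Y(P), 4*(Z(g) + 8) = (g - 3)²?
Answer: -41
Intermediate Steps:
Z(g) = -8 + (-3 + g)²/4 (Z(g) = -8 + (g - 3)²/4 = -8 + (-3 + g)²/4)
s(P, b) = 1/P
s(-1, -6) + 10*Z(7) = 1/(-1) + 10*(-8 + (-3 + 7)²/4) = -1 + 10*(-8 + (¼)*4²) = -1 + 10*(-8 + (¼)*16) = -1 + 10*(-8 + 4) = -1 + 10*(-4) = -1 - 40 = -41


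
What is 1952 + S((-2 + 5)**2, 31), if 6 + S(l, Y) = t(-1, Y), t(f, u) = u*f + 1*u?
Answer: 1946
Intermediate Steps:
t(f, u) = u + f*u (t(f, u) = f*u + u = u + f*u)
S(l, Y) = -6 (S(l, Y) = -6 + Y*(1 - 1) = -6 + Y*0 = -6 + 0 = -6)
1952 + S((-2 + 5)**2, 31) = 1952 - 6 = 1946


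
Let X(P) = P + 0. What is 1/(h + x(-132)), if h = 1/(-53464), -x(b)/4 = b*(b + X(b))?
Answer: -53464/7452453889 ≈ -7.1740e-6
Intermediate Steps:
X(P) = P
x(b) = -8*b² (x(b) = -4*b*(b + b) = -4*b*2*b = -8*b²)
h = -1/53464 ≈ -1.8704e-5
1/(h + x(-132)) = 1/(-1/53464 - 8*(-132)²) = 1/(-1/53464 - 8*17424) = 1/(-1/53464 - 139392) = 1/(-7452453889/53464) = -53464/7452453889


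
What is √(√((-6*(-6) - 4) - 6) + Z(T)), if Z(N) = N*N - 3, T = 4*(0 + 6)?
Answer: √(573 + √26) ≈ 24.044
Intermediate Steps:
T = 24 (T = 4*6 = 24)
Z(N) = -3 + N² (Z(N) = N² - 3 = -3 + N²)
√(√((-6*(-6) - 4) - 6) + Z(T)) = √(√((-6*(-6) - 4) - 6) + (-3 + 24²)) = √(√((36 - 4) - 6) + (-3 + 576)) = √(√(32 - 6) + 573) = √(√26 + 573) = √(573 + √26)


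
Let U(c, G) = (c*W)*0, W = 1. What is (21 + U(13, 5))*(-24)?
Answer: -504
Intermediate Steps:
U(c, G) = 0 (U(c, G) = (c*1)*0 = c*0 = 0)
(21 + U(13, 5))*(-24) = (21 + 0)*(-24) = 21*(-24) = -504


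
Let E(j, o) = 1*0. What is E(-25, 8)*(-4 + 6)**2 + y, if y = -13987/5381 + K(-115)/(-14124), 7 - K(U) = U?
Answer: -99104435/38000622 ≈ -2.6080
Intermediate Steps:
E(j, o) = 0
K(U) = 7 - U
y = -99104435/38000622 (y = -13987/5381 + (7 - 1*(-115))/(-14124) = -13987*1/5381 + (7 + 115)*(-1/14124) = -13987/5381 + 122*(-1/14124) = -13987/5381 - 61/7062 = -99104435/38000622 ≈ -2.6080)
E(-25, 8)*(-4 + 6)**2 + y = 0*(-4 + 6)**2 - 99104435/38000622 = 0*2**2 - 99104435/38000622 = 0*4 - 99104435/38000622 = 0 - 99104435/38000622 = -99104435/38000622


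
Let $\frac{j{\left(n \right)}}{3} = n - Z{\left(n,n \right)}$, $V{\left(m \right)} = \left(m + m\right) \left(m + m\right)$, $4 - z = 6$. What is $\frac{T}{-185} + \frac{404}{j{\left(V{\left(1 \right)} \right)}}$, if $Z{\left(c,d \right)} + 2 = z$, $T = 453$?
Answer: $\frac{15967}{1110} \approx 14.385$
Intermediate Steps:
$z = -2$ ($z = 4 - 6 = -2$)
$Z{\left(c,d \right)} = -4$ ($Z{\left(c,d \right)} = -2 - 2 = -4$)
$V{\left(m \right)} = 4 m^{2}$ ($V{\left(m \right)} = 2 m 2 m = 4 m^{2}$)
$j{\left(n \right)} = 12 + 3 n$ ($j{\left(n \right)} = 3 \left(n - -4\right) = 3 \left(n + 4\right) = 3 \left(4 + n\right) = 12 + 3 n$)
$\frac{T}{-185} + \frac{404}{j{\left(V{\left(1 \right)} \right)}} = \frac{453}{-185} + \frac{404}{12 + 3 \cdot 4 \cdot 1^{2}} = 453 \left(- \frac{1}{185}\right) + \frac{404}{12 + 3 \cdot 4 \cdot 1} = - \frac{453}{185} + \frac{404}{12 + 3 \cdot 4} = - \frac{453}{185} + \frac{404}{12 + 12} = - \frac{453}{185} + \frac{404}{24} = - \frac{453}{185} + 404 \cdot \frac{1}{24} = - \frac{453}{185} + \frac{101}{6} = \frac{15967}{1110}$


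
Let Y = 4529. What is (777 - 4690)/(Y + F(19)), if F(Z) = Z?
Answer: -3913/4548 ≈ -0.86038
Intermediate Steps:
(777 - 4690)/(Y + F(19)) = (777 - 4690)/(4529 + 19) = -3913/4548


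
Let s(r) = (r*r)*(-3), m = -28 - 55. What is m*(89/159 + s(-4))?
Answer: 626069/159 ≈ 3937.5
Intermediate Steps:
m = -83
s(r) = -3*r² (s(r) = r²*(-3) = -3*r²)
m*(89/159 + s(-4)) = -83*(89/159 - 3*(-4)²) = -83*(89*(1/159) - 3*16) = -83*(89/159 - 48) = -83*(-7543/159) = 626069/159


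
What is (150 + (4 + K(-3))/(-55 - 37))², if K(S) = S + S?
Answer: 47623801/2116 ≈ 22507.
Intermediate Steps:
K(S) = 2*S
(150 + (4 + K(-3))/(-55 - 37))² = (150 + (4 + 2*(-3))/(-55 - 37))² = (150 + (4 - 6)/(-92))² = (150 - 2*(-1/92))² = (150 + 1/46)² = (6901/46)² = 47623801/2116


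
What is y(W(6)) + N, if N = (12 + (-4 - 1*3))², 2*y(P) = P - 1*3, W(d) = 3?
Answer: 25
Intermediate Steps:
y(P) = -3/2 + P/2 (y(P) = (P - 1*3)/2 = (P - 3)/2 = (-3 + P)/2 = -3/2 + P/2)
N = 25 (N = (12 + (-4 - 3))² = (12 - 7)² = 5² = 25)
y(W(6)) + N = (-3/2 + (½)*3) + 25 = (-3/2 + 3/2) + 25 = 0 + 25 = 25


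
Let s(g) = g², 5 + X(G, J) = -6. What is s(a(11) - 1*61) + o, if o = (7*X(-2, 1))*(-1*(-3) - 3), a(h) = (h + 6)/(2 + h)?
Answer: 602176/169 ≈ 3563.2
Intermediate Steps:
a(h) = (6 + h)/(2 + h)
X(G, J) = -11 (X(G, J) = -5 - 6 = -11)
o = 0 (o = (7*(-11))*(-1*(-3) - 3) = -77*(3 - 3) = -77*0 = 0)
s(a(11) - 1*61) + o = ((6 + 11)/(2 + 11) - 1*61)² + 0 = (17/13 - 61)² + 0 = (-776/13)² + 0 = 602176/169 + 0 = 602176/169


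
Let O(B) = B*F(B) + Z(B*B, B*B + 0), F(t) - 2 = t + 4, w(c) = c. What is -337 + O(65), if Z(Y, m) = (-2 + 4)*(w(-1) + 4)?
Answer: 4284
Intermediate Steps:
Z(Y, m) = 6 (Z(Y, m) = (-2 + 4)*(-1 + 4) = 2*3 = 6)
F(t) = 6 + t (F(t) = 2 + (t + 4) = 2 + (4 + t) = 6 + t)
O(B) = 6 + B*(6 + B) (O(B) = B*(6 + B) + 6 = 6 + B*(6 + B))
-337 + O(65) = -337 + (6 + 65*(6 + 65)) = -337 + (6 + 65*71) = -337 + (6 + 4615) = -337 + 4621 = 4284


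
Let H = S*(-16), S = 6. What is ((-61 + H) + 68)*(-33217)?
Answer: 2956313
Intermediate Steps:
H = -96 (H = 6*(-16) = -96)
((-61 + H) + 68)*(-33217) = ((-61 - 96) + 68)*(-33217) = (-157 + 68)*(-33217) = -89*(-33217) = 2956313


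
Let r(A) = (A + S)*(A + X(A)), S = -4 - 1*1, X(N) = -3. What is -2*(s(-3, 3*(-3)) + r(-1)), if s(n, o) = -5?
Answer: -38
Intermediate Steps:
S = -5 (S = -4 - 1 = -5)
r(A) = (-5 + A)*(-3 + A) (r(A) = (A - 5)*(A - 3) = (-5 + A)*(-3 + A))
-2*(s(-3, 3*(-3)) + r(-1)) = -2*(-5 + (15 + (-1)² - 8*(-1))) = -2*(-5 + (15 + 1 + 8)) = -2*(-5 + 24) = -2*19 = -38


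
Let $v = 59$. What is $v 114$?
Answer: $6726$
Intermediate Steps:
$v 114 = 59 \cdot 114 = 6726$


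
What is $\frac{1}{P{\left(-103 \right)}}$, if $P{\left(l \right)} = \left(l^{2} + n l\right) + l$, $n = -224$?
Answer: $\frac{1}{33578} \approx 2.9781 \cdot 10^{-5}$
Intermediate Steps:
$P{\left(l \right)} = l^{2} - 223 l$ ($P{\left(l \right)} = \left(l^{2} - 224 l\right) + l = l^{2} - 223 l$)
$\frac{1}{P{\left(-103 \right)}} = \frac{1}{\left(-103\right) \left(-223 - 103\right)} = \frac{1}{\left(-103\right) \left(-326\right)} = \frac{1}{33578}$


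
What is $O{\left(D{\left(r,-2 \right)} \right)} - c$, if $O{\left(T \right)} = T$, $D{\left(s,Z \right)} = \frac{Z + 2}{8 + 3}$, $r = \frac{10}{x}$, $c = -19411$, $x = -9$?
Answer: $19411$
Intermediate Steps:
$r = - \frac{10}{9}$ ($r = \frac{10}{-9} = 10 \left(- \frac{1}{9}\right) = - \frac{10}{9} \approx -1.1111$)
$D{\left(s,Z \right)} = \frac{2}{11} + \frac{Z}{11}$ ($D{\left(s,Z \right)} = \frac{2 + Z}{11} = \left(2 + Z\right) \frac{1}{11} = \frac{2}{11} + \frac{Z}{11}$)
$O{\left(D{\left(r,-2 \right)} \right)} - c = \left(\frac{2}{11} + \frac{1}{11} \left(-2\right)\right) - -19411 = \left(\frac{2}{11} - \frac{2}{11}\right) + 19411 = 0 + 19411 = 19411$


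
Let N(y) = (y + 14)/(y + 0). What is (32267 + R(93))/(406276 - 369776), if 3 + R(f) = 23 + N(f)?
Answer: 1501399/1697250 ≈ 0.88461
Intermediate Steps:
N(y) = (14 + y)/y
R(f) = 20 + (14 + f)/f (R(f) = -3 + (23 + (14 + f)/f) = 20 + (14 + f)/f)
(32267 + R(93))/(406276 - 369776) = (32267 + (21 + 14/93))/(406276 - 369776) = (32267 + (21 + 14*(1/93)))/36500 = (32267 + (21 + 14/93))*(1/36500) = (32267 + 1967/93)*(1/36500) = (3002798/93)*(1/36500) = 1501399/1697250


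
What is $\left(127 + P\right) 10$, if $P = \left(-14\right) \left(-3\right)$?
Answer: $1690$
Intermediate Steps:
$P = 42$
$\left(127 + P\right) 10 = \left(127 + 42\right) 10 = 169 \cdot 10 = 1690$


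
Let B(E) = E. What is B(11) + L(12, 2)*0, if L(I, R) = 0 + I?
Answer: 11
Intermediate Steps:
L(I, R) = I
B(11) + L(12, 2)*0 = 11 + 12*0 = 11 + 0 = 11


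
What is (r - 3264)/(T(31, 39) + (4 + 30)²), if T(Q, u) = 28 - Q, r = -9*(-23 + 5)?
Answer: -3102/1153 ≈ -2.6904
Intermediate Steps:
r = 162 (r = -9*(-18) = 162)
(r - 3264)/(T(31, 39) + (4 + 30)²) = (162 - 3264)/((28 - 1*31) + (4 + 30)²) = -3102/((28 - 31) + 34²) = -3102/(-3 + 1156) = -3102/1153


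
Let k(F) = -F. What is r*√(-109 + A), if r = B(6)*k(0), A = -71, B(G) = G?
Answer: 0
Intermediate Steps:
r = 0 (r = 6*(-1*0) = 6*0 = 0)
r*√(-109 + A) = 0*√(-109 - 71) = 0*√(-180) = 0*(6*I*√5) = 0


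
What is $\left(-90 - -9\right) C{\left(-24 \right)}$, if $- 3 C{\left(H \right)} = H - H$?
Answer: $0$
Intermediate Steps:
$C{\left(H \right)} = 0$ ($C{\left(H \right)} = - \frac{H - H}{3} = \left(- \frac{1}{3}\right) 0 = 0$)
$\left(-90 - -9\right) C{\left(-24 \right)} = \left(-90 - -9\right) 0 = \left(-90 + 9\right) 0 = \left(-81\right) 0 = 0$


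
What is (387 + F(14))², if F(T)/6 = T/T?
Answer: 154449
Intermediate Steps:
F(T) = 6 (F(T) = 6*(T/T) = 6*1 = 6)
(387 + F(14))² = (387 + 6)² = 393² = 154449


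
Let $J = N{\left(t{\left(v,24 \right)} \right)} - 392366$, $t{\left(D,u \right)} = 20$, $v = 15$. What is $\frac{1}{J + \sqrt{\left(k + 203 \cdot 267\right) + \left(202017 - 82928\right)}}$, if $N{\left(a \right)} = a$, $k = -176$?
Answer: $- \frac{196173}{76967605301} - \frac{\sqrt{173114}}{153935210602} \approx -2.5515 \cdot 10^{-6}$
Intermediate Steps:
$J = -392346$ ($J = 20 - 392366 = -392346$)
$\frac{1}{J + \sqrt{\left(k + 203 \cdot 267\right) + \left(202017 - 82928\right)}} = \frac{1}{-392346 + \sqrt{\left(-176 + 203 \cdot 267\right) + \left(202017 - 82928\right)}} = \frac{1}{-392346 + \sqrt{\left(-176 + 54201\right) + 119089}} = \frac{1}{-392346 + \sqrt{54025 + 119089}} = \frac{1}{-392346 + \sqrt{173114}}$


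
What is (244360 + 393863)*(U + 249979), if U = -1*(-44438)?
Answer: 187903700991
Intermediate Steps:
U = 44438
(244360 + 393863)*(U + 249979) = (244360 + 393863)*(44438 + 249979) = 638223*294417 = 187903700991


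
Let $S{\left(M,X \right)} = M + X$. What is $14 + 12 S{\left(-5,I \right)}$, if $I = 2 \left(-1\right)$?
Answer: $-70$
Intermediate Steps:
$I = -2$
$14 + 12 S{\left(-5,I \right)} = 14 + 12 \left(-5 - 2\right) = 14 + 12 \left(-7\right) = 14 - 84 = -70$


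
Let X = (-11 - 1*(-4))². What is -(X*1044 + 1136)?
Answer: -52292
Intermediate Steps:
X = 49 (X = (-11 + 4)² = (-7)² = 49)
-(X*1044 + 1136) = -(49*1044 + 1136) = -(51156 + 1136) = -1*52292 = -52292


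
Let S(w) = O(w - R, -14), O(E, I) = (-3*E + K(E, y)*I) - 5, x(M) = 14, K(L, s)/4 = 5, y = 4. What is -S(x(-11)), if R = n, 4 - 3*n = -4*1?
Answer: 319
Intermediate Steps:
K(L, s) = 20 (K(L, s) = 4*5 = 20)
n = 8/3 (n = 4/3 - (-4)/3 = 4/3 - ⅓*(-4) = 4/3 + 4/3 = 8/3 ≈ 2.6667)
R = 8/3 ≈ 2.6667
O(E, I) = -5 - 3*E + 20*I (O(E, I) = (-3*E + 20*I) - 5 = -5 - 3*E + 20*I)
S(w) = -277 - 3*w (S(w) = -5 - 3*(w - 1*8/3) + 20*(-14) = -5 - 3*(w - 8/3) - 280 = -5 - 3*(-8/3 + w) - 280 = -5 + (8 - 3*w) - 280 = -277 - 3*w)
-S(x(-11)) = -(-277 - 3*14) = -(-277 - 42) = -1*(-319) = 319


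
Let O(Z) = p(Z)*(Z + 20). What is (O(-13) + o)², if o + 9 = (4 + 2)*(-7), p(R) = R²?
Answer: 1281424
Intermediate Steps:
o = -51 (o = -9 + (4 + 2)*(-7) = -9 + 6*(-7) = -9 - 42 = -51)
O(Z) = Z²*(20 + Z) (O(Z) = Z²*(Z + 20) = Z²*(20 + Z))
(O(-13) + o)² = ((-13)²*(20 - 13) - 51)² = (169*7 - 51)² = (1183 - 51)² = 1132² = 1281424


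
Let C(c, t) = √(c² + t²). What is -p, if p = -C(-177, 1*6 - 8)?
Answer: √31333 ≈ 177.01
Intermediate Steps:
p = -√31333 (p = -√((-177)² + (1*6 - 8)²) = -√(31329 + (6 - 8)²) = -√(31329 + (-2)²) = -√(31329 + 4) = -√31333 ≈ -177.01)
-p = -(-1)*√31333 = √31333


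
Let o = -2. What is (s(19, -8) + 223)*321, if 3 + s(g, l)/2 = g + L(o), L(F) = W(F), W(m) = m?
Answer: 80571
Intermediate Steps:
L(F) = F
s(g, l) = -10 + 2*g (s(g, l) = -6 + 2*(g - 2) = -6 + 2*(-2 + g) = -6 + (-4 + 2*g) = -10 + 2*g)
(s(19, -8) + 223)*321 = ((-10 + 2*19) + 223)*321 = ((-10 + 38) + 223)*321 = (28 + 223)*321 = 251*321 = 80571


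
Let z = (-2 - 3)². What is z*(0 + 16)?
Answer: 400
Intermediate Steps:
z = 25 (z = (-5)² = 25)
z*(0 + 16) = 25*(0 + 16) = 25*16 = 400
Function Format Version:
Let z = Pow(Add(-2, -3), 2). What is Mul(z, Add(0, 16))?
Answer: 400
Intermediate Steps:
z = 25 (z = Pow(-5, 2) = 25)
Mul(z, Add(0, 16)) = Mul(25, Add(0, 16)) = Mul(25, 16) = 400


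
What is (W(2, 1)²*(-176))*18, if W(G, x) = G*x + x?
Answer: -28512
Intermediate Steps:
W(G, x) = x + G*x
(W(2, 1)²*(-176))*18 = ((1*(1 + 2))²*(-176))*18 = ((1*3)²*(-176))*18 = (3²*(-176))*18 = (9*(-176))*18 = -1584*18 = -28512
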